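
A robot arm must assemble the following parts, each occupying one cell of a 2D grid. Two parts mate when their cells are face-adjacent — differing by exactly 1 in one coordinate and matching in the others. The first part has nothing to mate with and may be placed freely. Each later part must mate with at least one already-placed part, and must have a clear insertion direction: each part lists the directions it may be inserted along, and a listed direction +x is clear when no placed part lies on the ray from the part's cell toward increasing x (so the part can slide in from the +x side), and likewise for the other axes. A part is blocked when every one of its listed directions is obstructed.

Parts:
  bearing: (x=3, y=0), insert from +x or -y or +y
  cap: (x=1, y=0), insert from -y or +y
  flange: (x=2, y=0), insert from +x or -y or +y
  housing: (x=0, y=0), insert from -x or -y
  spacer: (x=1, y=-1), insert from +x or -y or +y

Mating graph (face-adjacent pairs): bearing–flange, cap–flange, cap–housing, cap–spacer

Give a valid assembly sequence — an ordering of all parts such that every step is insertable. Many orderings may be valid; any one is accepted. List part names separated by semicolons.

bearing; flange; cap; spacer; housing

1. bearing@(3, 0) [+x clear] — {bearing}
2. flange@(2, 0) [-y clear] — {bearing, flange}
3. cap@(1, 0) [-y clear] — {bearing, cap, flange}
4. spacer@(1, -1) [+x clear] — {bearing, cap, flange, spacer}
5. housing@(0, 0) [-x clear] — {bearing, cap, flange, housing, spacer}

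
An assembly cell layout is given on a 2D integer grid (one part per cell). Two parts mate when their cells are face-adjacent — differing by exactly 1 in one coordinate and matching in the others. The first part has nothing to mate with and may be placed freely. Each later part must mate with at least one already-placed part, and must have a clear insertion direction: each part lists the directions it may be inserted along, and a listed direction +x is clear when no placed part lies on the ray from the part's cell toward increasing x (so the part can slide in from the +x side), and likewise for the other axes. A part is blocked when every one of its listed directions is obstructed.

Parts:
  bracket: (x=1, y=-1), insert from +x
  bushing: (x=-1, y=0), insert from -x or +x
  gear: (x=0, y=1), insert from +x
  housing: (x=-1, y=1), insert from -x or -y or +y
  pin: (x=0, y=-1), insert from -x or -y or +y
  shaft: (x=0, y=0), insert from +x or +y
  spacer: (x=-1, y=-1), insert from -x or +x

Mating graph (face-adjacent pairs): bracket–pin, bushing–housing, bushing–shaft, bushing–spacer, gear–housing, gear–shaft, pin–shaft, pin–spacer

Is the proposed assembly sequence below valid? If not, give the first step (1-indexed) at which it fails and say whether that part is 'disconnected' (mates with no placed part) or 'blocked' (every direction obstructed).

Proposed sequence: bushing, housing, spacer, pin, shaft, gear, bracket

1. bushing@(-1, 0) [-x clear] — {bushing}
2. housing@(-1, 1) [-x clear] — {bushing, housing}
3. spacer@(-1, -1) [-x clear] — {bushing, housing, spacer}
4. pin@(0, -1) [-y clear] — {bushing, housing, pin, spacer}
5. shaft@(0, 0) [+x clear] — {bushing, housing, pin, shaft, spacer}
6. gear@(0, 1) [+x clear] — {bushing, gear, housing, pin, shaft, spacer}
7. bracket@(1, -1) [+x clear] — {bracket, bushing, gear, housing, pin, shaft, spacer}

Valid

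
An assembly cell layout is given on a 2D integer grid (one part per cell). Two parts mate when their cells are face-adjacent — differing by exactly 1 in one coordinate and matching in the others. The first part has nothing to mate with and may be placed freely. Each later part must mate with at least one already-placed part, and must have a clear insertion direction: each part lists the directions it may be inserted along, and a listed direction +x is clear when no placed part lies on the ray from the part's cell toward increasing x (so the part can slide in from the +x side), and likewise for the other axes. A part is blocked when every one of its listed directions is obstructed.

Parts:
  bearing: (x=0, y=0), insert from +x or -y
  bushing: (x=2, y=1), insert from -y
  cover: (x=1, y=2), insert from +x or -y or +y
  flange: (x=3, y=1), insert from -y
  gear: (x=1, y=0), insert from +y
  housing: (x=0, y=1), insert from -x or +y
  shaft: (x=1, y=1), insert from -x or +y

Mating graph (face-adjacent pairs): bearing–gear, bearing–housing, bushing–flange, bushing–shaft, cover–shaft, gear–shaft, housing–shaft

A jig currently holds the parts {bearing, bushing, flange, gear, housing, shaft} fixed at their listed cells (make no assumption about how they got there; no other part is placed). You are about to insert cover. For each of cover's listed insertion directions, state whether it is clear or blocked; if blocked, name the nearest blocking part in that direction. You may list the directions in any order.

+x: clear; +y: clear; -y: blocked by shaft

+x: ray from cover(1, 2) has no placed part ⇒ clear
-y: nearest on ray is shaft@(1, 1) ⇒ blocked
+y: ray from cover(1, 2) has no placed part ⇒ clear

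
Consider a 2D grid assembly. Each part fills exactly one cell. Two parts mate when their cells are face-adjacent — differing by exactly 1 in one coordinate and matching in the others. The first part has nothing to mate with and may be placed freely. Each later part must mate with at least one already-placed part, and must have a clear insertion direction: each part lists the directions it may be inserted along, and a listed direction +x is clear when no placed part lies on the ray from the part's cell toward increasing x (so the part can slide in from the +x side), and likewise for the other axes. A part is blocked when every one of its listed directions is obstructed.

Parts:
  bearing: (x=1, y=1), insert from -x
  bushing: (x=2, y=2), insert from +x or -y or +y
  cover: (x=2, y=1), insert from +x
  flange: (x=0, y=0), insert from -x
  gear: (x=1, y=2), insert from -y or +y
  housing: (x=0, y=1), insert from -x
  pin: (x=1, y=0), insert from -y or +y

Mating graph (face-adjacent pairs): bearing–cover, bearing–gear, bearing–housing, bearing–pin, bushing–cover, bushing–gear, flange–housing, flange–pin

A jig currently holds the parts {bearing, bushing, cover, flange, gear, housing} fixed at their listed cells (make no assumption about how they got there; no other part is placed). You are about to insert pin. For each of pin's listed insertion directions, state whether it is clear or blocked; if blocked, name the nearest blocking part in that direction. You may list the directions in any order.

+y: blocked by bearing; -y: clear

-y: ray from pin(1, 0) has no placed part ⇒ clear
+y: nearest on ray is bearing@(1, 1) ⇒ blocked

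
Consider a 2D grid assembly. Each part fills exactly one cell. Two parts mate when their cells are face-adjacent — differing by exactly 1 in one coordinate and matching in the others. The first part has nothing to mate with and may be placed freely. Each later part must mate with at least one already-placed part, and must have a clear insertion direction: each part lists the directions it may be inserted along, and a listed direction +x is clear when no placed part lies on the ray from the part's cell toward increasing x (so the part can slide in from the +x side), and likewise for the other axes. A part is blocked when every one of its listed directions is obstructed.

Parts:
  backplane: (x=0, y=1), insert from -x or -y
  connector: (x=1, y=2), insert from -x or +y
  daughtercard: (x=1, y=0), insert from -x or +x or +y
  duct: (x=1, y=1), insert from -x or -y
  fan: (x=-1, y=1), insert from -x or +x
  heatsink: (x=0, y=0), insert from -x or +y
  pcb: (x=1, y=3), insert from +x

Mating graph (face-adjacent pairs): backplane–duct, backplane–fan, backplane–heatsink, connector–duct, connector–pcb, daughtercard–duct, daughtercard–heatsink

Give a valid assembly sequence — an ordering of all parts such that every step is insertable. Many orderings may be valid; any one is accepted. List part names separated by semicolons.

backplane; fan; duct; connector; heatsink; daughtercard; pcb

1. backplane@(0, 1) [-x clear] — {backplane}
2. fan@(-1, 1) [-x clear] — {backplane, fan}
3. duct@(1, 1) [-y clear] — {backplane, duct, fan}
4. connector@(1, 2) [-x clear] — {backplane, connector, duct, fan}
5. heatsink@(0, 0) [-x clear] — {backplane, connector, duct, fan, heatsink}
6. daughtercard@(1, 0) [+x clear] — {backplane, connector, daughtercard, duct, fan, heatsink}
7. pcb@(1, 3) [+x clear] — {backplane, connector, daughtercard, duct, fan, heatsink, pcb}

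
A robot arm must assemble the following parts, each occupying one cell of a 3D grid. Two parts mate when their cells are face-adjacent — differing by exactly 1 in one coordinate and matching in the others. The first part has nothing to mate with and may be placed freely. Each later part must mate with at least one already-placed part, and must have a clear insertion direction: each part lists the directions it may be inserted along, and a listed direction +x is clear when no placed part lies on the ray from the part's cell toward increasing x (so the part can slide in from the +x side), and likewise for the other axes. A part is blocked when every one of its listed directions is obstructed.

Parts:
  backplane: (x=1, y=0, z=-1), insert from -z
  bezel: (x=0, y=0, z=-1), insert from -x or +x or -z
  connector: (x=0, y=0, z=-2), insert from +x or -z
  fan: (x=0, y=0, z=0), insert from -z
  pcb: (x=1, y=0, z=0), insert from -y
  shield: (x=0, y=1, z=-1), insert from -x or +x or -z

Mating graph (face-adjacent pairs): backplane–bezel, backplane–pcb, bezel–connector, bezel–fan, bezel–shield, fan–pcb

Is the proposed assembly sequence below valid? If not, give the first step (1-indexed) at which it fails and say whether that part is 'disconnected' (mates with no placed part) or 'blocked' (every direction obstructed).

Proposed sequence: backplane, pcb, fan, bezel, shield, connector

1. backplane@(1, 0, -1) [-z clear] — {backplane}
2. pcb@(1, 0, 0) [-y clear] — {backplane, pcb}
3. fan@(0, 0, 0) [-z clear] — {backplane, fan, pcb}
4. bezel@(0, 0, -1) [-x clear] — {backplane, bezel, fan, pcb}
5. shield@(0, 1, -1) [-x clear] — {backplane, bezel, fan, pcb, shield}
6. connector@(0, 0, -2) [+x clear] — {backplane, bezel, connector, fan, pcb, shield}

Valid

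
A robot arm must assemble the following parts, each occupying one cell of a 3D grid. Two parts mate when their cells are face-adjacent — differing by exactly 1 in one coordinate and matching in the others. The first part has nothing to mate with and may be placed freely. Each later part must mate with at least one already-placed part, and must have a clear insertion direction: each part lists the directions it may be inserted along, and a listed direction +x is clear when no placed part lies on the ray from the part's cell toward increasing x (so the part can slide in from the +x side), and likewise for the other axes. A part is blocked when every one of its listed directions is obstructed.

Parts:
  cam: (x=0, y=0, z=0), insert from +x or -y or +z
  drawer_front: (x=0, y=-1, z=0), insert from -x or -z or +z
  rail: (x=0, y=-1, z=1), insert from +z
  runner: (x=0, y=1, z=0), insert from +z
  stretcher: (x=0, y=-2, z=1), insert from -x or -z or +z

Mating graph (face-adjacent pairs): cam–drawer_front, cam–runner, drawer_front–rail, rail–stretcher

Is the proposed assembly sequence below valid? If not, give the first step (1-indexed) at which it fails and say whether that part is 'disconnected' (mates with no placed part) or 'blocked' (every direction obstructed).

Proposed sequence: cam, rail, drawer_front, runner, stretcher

Invalid at step 2 (disconnected)

1. cam@(0, 0, 0) [+x clear] — {cam}
2. rail@(0, -1, 1) — no placed neighbour ⇒ disconnected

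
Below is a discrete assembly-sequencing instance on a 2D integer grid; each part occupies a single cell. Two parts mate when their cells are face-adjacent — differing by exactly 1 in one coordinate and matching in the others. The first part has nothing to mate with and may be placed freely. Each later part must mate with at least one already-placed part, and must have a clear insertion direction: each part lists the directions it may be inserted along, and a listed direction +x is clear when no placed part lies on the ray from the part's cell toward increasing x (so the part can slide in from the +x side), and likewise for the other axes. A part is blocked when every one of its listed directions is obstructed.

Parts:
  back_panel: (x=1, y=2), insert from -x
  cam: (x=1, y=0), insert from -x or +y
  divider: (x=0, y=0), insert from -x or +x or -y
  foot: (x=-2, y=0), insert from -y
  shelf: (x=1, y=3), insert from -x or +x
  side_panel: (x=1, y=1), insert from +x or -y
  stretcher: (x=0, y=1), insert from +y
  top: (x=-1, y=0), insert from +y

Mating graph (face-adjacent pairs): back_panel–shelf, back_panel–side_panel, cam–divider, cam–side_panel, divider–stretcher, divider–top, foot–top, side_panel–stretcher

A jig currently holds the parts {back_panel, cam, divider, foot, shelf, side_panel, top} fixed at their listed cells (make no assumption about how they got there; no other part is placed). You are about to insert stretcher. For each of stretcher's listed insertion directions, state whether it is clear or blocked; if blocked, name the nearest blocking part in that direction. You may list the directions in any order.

+y: ray from stretcher(0, 1) has no placed part ⇒ clear

+y: clear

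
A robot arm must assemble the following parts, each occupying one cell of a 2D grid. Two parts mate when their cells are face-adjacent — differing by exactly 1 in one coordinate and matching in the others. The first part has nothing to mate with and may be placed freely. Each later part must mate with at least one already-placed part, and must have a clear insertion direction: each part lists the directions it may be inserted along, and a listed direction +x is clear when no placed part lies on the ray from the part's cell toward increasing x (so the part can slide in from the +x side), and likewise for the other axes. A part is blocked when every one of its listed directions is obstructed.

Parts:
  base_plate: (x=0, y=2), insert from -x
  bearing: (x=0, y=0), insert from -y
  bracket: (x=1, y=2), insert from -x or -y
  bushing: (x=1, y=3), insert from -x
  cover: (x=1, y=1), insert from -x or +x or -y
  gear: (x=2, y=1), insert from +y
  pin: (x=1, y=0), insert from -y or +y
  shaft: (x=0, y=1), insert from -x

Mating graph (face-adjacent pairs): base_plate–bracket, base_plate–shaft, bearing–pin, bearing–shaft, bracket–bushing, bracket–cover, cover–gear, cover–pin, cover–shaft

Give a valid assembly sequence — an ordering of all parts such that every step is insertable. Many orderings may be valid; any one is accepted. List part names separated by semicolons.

1. bracket@(1, 2) [-x clear] — {bracket}
2. base_plate@(0, 2) [-x clear] — {base_plate, bracket}
3. cover@(1, 1) [-x clear] — {base_plate, bracket, cover}
4. pin@(1, 0) [-y clear] — {base_plate, bracket, cover, pin}
5. bearing@(0, 0) [-y clear] — {base_plate, bearing, bracket, cover, pin}
6. bushing@(1, 3) [-x clear] — {base_plate, bearing, bracket, bushing, cover, pin}
7. gear@(2, 1) [+y clear] — {base_plate, bearing, bracket, bushing, cover, gear, pin}
8. shaft@(0, 1) [-x clear] — {base_plate, bearing, bracket, bushing, cover, gear, pin, shaft}

bracket; base_plate; cover; pin; bearing; bushing; gear; shaft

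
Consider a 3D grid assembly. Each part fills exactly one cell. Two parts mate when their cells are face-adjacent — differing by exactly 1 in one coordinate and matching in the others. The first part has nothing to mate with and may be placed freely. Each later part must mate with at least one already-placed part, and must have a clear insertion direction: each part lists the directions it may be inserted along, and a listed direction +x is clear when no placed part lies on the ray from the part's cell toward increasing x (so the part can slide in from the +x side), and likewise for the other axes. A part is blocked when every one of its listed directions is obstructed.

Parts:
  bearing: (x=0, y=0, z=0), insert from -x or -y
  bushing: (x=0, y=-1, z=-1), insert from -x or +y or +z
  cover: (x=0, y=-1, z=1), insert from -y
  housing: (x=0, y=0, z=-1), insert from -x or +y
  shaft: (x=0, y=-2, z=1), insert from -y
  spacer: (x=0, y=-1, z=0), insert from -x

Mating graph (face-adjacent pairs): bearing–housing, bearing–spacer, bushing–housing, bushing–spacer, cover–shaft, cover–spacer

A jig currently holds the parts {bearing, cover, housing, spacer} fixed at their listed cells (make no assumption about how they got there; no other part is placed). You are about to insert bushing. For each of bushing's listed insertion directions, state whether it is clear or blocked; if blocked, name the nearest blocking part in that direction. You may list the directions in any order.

-x: ray from bushing(0, -1, -1) has no placed part ⇒ clear
+y: nearest on ray is housing@(0, 0, -1) ⇒ blocked
+z: nearest on ray is spacer@(0, -1, 0) ⇒ blocked

+y: blocked by housing; +z: blocked by spacer; -x: clear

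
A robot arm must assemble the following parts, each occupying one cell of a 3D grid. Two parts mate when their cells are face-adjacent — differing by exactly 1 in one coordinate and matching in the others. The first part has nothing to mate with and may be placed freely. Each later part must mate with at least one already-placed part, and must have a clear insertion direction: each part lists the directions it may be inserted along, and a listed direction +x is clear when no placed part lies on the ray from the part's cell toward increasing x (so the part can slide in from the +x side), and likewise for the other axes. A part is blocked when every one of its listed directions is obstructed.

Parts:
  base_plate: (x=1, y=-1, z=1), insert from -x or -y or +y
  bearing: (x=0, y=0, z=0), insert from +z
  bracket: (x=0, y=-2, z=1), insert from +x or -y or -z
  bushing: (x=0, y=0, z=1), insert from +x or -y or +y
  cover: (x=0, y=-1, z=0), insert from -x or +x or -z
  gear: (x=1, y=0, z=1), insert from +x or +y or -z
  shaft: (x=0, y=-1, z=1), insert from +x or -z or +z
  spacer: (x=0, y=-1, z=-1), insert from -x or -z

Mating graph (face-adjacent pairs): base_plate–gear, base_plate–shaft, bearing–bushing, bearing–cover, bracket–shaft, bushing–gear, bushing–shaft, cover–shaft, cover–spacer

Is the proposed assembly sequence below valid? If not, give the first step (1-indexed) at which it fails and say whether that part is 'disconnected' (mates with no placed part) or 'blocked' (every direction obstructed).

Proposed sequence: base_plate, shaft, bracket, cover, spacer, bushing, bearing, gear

Invalid at step 7 (blocked)

1. base_plate@(1, -1, 1) [-x clear] — {base_plate}
2. shaft@(0, -1, 1) [-z clear] — {base_plate, shaft}
3. bracket@(0, -2, 1) [+x clear] — {base_plate, bracket, shaft}
4. cover@(0, -1, 0) [-x clear] — {base_plate, bracket, cover, shaft}
5. spacer@(0, -1, -1) [-x clear] — {base_plate, bracket, cover, shaft, spacer}
6. bushing@(0, 0, 1) [+x clear] — {base_plate, bracket, bushing, cover, shaft, spacer}
7. bearing@(0, 0, 0) — +z all obstructed ⇒ blocked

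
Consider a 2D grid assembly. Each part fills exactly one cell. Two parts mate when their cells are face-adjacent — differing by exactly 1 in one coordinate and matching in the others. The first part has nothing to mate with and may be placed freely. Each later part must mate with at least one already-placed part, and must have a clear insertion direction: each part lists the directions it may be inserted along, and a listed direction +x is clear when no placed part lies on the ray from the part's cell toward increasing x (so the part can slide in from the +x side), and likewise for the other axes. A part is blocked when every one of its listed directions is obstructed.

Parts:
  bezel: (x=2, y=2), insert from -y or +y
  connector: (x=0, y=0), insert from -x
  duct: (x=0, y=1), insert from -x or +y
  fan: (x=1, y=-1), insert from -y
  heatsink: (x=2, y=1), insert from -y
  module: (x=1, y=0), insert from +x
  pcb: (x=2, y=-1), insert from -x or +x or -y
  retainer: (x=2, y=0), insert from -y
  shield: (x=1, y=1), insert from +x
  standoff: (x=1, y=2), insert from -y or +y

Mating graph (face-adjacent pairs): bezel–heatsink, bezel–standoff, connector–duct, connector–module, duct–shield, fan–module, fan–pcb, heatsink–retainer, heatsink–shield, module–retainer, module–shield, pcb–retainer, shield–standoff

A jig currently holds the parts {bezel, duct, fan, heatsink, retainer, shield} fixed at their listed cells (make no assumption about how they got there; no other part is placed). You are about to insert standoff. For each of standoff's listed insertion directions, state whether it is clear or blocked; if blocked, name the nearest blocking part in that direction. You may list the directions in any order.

+y: clear; -y: blocked by shield

-y: nearest on ray is shield@(1, 1) ⇒ blocked
+y: ray from standoff(1, 2) has no placed part ⇒ clear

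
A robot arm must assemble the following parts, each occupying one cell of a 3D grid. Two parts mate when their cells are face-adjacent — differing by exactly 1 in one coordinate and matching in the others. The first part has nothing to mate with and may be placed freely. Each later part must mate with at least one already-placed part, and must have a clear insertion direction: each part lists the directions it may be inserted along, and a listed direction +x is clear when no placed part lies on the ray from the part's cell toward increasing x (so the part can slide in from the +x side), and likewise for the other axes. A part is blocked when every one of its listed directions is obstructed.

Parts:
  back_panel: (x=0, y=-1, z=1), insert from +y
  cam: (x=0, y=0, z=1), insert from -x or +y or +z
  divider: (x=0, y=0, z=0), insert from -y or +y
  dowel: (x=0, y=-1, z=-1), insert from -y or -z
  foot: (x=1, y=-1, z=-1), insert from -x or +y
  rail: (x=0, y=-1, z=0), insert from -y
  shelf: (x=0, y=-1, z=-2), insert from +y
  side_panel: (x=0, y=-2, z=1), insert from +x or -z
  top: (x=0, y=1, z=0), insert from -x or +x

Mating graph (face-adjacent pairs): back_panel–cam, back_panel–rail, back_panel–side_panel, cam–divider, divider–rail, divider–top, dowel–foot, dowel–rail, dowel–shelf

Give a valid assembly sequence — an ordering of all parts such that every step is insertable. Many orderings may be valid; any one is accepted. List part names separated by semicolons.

1. side_panel@(0, -2, 1) [+x clear] — {side_panel}
2. back_panel@(0, -1, 1) [+y clear] — {back_panel, side_panel}
3. rail@(0, -1, 0) [-y clear] — {back_panel, rail, side_panel}
4. divider@(0, 0, 0) [+y clear] — {back_panel, divider, rail, side_panel}
5. dowel@(0, -1, -1) [-y clear] — {back_panel, divider, dowel, rail, side_panel}
6. foot@(1, -1, -1) [+y clear] — {back_panel, divider, dowel, foot, rail, side_panel}
7. shelf@(0, -1, -2) [+y clear] — {back_panel, divider, dowel, foot, rail, shelf, side_panel}
8. top@(0, 1, 0) [-x clear] — {back_panel, divider, dowel, foot, rail, shelf, side_panel, top}
9. cam@(0, 0, 1) [-x clear] — {back_panel, cam, divider, dowel, foot, rail, shelf, side_panel, top}

side_panel; back_panel; rail; divider; dowel; foot; shelf; top; cam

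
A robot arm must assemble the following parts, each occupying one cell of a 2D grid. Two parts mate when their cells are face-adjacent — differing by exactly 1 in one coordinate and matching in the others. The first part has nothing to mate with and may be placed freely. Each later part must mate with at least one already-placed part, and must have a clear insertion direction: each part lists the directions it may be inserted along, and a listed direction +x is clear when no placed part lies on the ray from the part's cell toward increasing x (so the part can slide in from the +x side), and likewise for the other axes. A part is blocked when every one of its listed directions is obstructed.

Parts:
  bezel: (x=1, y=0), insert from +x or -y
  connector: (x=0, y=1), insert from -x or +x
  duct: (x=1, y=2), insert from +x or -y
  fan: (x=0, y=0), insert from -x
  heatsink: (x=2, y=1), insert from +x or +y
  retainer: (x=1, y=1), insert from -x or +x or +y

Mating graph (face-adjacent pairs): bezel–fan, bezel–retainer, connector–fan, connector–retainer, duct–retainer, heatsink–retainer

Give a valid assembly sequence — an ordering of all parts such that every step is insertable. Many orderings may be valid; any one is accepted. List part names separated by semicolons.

bezel; fan; retainer; duct; heatsink; connector

1. bezel@(1, 0) [+x clear] — {bezel}
2. fan@(0, 0) [-x clear] — {bezel, fan}
3. retainer@(1, 1) [-x clear] — {bezel, fan, retainer}
4. duct@(1, 2) [+x clear] — {bezel, duct, fan, retainer}
5. heatsink@(2, 1) [+x clear] — {bezel, duct, fan, heatsink, retainer}
6. connector@(0, 1) [-x clear] — {bezel, connector, duct, fan, heatsink, retainer}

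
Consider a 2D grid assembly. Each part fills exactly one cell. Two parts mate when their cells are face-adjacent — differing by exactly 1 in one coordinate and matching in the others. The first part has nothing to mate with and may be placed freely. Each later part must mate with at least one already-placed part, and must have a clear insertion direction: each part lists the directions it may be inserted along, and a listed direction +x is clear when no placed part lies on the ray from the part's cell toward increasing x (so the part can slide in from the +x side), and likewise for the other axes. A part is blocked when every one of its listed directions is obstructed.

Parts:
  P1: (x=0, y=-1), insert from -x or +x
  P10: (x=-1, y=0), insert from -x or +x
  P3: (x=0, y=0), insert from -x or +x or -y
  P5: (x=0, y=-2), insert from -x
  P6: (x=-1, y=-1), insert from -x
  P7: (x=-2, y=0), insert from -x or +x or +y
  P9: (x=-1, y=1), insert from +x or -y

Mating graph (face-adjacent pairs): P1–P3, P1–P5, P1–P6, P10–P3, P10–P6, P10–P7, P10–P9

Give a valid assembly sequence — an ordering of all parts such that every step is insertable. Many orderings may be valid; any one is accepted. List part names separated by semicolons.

P1; P6; P3; P10; P5; P7; P9

1. P1@(0, -1) [-x clear] — {P1}
2. P6@(-1, -1) [-x clear] — {P1, P6}
3. P3@(0, 0) [-x clear] — {P1, P3, P6}
4. P10@(-1, 0) [-x clear] — {P1, P10, P3, P6}
5. P5@(0, -2) [-x clear] — {P1, P10, P3, P5, P6}
6. P7@(-2, 0) [-x clear] — {P1, P10, P3, P5, P6, P7}
7. P9@(-1, 1) [+x clear] — {P1, P10, P3, P5, P6, P7, P9}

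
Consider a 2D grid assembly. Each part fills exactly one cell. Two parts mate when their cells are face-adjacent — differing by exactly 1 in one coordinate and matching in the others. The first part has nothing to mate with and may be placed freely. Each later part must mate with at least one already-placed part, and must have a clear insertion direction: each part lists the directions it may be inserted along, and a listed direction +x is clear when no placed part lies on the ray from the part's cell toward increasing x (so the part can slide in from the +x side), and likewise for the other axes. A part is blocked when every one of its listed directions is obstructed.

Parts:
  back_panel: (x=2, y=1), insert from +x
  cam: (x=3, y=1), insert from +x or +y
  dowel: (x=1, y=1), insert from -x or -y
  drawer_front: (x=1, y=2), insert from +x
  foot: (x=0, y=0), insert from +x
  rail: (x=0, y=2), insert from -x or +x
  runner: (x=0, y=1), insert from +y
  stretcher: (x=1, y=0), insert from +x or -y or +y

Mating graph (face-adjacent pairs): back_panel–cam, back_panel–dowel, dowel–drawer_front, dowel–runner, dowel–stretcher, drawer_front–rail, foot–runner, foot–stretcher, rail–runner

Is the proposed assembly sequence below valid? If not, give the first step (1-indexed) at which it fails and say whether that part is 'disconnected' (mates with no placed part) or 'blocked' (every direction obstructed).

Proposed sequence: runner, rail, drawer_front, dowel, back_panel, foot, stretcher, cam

1. runner@(0, 1) [+y clear] — {runner}
2. rail@(0, 2) [-x clear] — {rail, runner}
3. drawer_front@(1, 2) [+x clear] — {drawer_front, rail, runner}
4. dowel@(1, 1) [-y clear] — {dowel, drawer_front, rail, runner}
5. back_panel@(2, 1) [+x clear] — {back_panel, dowel, drawer_front, rail, runner}
6. foot@(0, 0) [+x clear] — {back_panel, dowel, drawer_front, foot, rail, runner}
7. stretcher@(1, 0) [+x clear] — {back_panel, dowel, drawer_front, foot, rail, runner, stretcher}
8. cam@(3, 1) [+x clear] — {back_panel, cam, dowel, drawer_front, foot, rail, runner, stretcher}

Valid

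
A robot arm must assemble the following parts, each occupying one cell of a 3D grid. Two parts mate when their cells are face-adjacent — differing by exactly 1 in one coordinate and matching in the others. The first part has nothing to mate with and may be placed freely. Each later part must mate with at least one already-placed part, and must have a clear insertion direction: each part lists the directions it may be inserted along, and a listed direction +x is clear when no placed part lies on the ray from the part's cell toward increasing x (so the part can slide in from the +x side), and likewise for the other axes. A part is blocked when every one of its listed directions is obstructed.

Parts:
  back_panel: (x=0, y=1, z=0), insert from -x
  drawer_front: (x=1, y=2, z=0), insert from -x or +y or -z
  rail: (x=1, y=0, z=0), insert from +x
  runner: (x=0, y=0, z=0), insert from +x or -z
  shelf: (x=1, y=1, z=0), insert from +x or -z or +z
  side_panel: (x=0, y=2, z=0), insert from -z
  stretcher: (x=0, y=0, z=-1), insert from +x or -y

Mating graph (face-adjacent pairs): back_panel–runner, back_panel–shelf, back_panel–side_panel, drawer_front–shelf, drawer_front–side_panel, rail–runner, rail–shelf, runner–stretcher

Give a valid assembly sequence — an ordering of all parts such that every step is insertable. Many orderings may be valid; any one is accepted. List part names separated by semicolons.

shelf; rail; runner; stretcher; drawer_front; side_panel; back_panel

1. shelf@(1, 1, 0) [+x clear] — {shelf}
2. rail@(1, 0, 0) [+x clear] — {rail, shelf}
3. runner@(0, 0, 0) [-z clear] — {rail, runner, shelf}
4. stretcher@(0, 0, -1) [+x clear] — {rail, runner, shelf, stretcher}
5. drawer_front@(1, 2, 0) [-x clear] — {drawer_front, rail, runner, shelf, stretcher}
6. side_panel@(0, 2, 0) [-z clear] — {drawer_front, rail, runner, shelf, side_panel, stretcher}
7. back_panel@(0, 1, 0) [-x clear] — {back_panel, drawer_front, rail, runner, shelf, side_panel, stretcher}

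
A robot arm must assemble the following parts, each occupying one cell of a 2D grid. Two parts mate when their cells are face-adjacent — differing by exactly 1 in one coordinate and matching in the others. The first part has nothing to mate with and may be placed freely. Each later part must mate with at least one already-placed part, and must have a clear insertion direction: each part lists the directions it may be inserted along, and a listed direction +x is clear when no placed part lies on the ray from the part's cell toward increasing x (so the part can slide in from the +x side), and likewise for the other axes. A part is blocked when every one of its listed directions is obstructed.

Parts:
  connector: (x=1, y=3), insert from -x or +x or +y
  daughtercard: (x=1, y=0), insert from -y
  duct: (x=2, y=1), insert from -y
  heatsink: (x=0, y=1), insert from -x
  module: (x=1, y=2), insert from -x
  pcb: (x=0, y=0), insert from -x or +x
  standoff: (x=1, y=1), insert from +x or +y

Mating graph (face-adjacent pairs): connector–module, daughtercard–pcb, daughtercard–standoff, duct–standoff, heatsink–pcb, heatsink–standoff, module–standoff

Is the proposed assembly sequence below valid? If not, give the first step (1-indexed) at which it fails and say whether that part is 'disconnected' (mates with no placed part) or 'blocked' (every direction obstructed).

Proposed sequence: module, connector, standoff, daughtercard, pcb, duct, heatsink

1. module@(1, 2) [-x clear] — {module}
2. connector@(1, 3) [-x clear] — {connector, module}
3. standoff@(1, 1) [+x clear] — {connector, module, standoff}
4. daughtercard@(1, 0) [-y clear] — {connector, daughtercard, module, standoff}
5. pcb@(0, 0) [-x clear] — {connector, daughtercard, module, pcb, standoff}
6. duct@(2, 1) [-y clear] — {connector, daughtercard, duct, module, pcb, standoff}
7. heatsink@(0, 1) [-x clear] — {connector, daughtercard, duct, heatsink, module, pcb, standoff}

Valid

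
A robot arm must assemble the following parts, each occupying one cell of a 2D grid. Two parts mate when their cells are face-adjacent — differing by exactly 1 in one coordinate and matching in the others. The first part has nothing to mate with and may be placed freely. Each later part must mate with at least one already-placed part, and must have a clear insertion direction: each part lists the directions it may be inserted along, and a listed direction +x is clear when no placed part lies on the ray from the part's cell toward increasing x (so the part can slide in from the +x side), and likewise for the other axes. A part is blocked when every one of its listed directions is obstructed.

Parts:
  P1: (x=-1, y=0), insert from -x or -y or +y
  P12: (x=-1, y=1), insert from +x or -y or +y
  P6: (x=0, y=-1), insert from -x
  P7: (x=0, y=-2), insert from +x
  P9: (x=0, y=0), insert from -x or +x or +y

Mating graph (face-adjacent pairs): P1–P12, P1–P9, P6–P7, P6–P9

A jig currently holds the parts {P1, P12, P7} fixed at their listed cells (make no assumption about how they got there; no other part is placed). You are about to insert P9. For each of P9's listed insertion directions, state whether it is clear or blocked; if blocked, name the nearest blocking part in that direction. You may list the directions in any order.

-x: nearest on ray is P1@(-1, 0) ⇒ blocked
+x: ray from P9(0, 0) has no placed part ⇒ clear
+y: ray from P9(0, 0) has no placed part ⇒ clear

+x: clear; +y: clear; -x: blocked by P1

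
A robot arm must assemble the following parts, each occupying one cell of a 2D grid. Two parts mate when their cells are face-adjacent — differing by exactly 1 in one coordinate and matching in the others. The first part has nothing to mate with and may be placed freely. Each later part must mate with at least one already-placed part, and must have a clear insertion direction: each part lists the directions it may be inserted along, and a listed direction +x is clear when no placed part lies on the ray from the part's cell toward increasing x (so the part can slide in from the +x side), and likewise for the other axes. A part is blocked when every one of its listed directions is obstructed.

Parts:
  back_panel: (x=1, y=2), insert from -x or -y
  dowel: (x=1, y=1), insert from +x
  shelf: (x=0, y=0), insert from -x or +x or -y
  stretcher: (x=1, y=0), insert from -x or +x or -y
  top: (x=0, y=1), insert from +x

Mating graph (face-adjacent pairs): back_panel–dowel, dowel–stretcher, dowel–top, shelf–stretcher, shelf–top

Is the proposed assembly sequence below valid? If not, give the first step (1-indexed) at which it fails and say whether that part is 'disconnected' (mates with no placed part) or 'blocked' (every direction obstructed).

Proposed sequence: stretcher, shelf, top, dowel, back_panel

Valid

1. stretcher@(1, 0) [-x clear] — {stretcher}
2. shelf@(0, 0) [-x clear] — {shelf, stretcher}
3. top@(0, 1) [+x clear] — {shelf, stretcher, top}
4. dowel@(1, 1) [+x clear] — {dowel, shelf, stretcher, top}
5. back_panel@(1, 2) [-x clear] — {back_panel, dowel, shelf, stretcher, top}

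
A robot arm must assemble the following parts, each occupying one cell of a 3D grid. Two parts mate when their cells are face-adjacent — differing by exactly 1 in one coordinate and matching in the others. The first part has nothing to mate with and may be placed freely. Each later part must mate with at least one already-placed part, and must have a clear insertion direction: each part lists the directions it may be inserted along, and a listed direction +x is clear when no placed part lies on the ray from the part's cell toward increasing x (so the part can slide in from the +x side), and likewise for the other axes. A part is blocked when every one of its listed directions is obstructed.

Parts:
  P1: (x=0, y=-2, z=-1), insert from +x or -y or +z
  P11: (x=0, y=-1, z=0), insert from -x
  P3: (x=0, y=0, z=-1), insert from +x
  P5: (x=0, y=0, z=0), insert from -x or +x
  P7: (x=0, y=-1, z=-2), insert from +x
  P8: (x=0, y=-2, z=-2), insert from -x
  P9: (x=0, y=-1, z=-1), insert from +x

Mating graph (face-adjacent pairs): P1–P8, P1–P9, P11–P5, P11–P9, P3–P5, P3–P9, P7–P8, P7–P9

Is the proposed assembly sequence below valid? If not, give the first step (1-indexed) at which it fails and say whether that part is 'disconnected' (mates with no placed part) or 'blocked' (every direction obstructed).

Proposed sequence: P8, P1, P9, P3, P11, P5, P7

1. P8@(0, -2, -2) [-x clear] — {P8}
2. P1@(0, -2, -1) [+x clear] — {P1, P8}
3. P9@(0, -1, -1) [+x clear] — {P1, P8, P9}
4. P3@(0, 0, -1) [+x clear] — {P1, P3, P8, P9}
5. P11@(0, -1, 0) [-x clear] — {P1, P11, P3, P8, P9}
6. P5@(0, 0, 0) [-x clear] — {P1, P11, P3, P5, P8, P9}
7. P7@(0, -1, -2) [+x clear] — {P1, P11, P3, P5, P7, P8, P9}

Valid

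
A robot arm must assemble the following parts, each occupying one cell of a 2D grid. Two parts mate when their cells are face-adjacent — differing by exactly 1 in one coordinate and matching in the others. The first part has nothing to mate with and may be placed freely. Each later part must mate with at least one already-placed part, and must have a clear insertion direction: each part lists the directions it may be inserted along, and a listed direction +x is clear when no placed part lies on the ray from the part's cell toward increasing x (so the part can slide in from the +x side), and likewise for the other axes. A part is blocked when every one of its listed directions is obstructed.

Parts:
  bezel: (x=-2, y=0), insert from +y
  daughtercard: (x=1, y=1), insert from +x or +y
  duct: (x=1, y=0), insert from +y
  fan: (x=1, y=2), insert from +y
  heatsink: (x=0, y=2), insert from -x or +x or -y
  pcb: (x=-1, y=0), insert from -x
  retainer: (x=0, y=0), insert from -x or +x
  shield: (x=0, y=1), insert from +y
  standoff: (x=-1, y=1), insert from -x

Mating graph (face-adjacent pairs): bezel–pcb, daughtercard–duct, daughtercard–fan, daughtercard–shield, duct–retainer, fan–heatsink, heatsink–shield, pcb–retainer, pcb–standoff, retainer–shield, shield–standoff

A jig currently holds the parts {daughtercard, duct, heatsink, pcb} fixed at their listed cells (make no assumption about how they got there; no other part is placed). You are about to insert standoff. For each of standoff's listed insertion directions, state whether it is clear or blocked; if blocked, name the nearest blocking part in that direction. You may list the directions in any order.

-x: ray from standoff(-1, 1) has no placed part ⇒ clear

-x: clear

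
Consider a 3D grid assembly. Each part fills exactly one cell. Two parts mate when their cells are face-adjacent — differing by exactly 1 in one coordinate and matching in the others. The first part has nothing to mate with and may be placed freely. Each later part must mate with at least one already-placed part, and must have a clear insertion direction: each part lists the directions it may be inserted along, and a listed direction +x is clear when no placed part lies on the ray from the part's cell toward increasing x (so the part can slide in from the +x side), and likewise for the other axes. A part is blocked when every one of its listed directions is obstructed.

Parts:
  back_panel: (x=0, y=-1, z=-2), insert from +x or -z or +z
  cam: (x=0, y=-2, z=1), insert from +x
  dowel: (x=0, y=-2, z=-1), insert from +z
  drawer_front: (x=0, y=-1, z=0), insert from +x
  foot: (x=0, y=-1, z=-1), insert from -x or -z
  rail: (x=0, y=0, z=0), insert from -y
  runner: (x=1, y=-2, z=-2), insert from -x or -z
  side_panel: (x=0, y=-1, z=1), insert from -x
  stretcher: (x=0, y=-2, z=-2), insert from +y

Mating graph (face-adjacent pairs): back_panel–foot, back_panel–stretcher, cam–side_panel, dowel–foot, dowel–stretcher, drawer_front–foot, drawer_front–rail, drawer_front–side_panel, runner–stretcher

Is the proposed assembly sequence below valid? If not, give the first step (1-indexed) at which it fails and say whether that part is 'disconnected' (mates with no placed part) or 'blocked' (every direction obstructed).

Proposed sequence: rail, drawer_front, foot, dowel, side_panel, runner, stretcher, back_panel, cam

Invalid at step 6 (disconnected)

1. rail@(0, 0, 0) [-y clear] — {rail}
2. drawer_front@(0, -1, 0) [+x clear] — {drawer_front, rail}
3. foot@(0, -1, -1) [-x clear] — {drawer_front, foot, rail}
4. dowel@(0, -2, -1) [+z clear] — {dowel, drawer_front, foot, rail}
5. side_panel@(0, -1, 1) [-x clear] — {dowel, drawer_front, foot, rail, side_panel}
6. runner@(1, -2, -2) — no placed neighbour ⇒ disconnected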